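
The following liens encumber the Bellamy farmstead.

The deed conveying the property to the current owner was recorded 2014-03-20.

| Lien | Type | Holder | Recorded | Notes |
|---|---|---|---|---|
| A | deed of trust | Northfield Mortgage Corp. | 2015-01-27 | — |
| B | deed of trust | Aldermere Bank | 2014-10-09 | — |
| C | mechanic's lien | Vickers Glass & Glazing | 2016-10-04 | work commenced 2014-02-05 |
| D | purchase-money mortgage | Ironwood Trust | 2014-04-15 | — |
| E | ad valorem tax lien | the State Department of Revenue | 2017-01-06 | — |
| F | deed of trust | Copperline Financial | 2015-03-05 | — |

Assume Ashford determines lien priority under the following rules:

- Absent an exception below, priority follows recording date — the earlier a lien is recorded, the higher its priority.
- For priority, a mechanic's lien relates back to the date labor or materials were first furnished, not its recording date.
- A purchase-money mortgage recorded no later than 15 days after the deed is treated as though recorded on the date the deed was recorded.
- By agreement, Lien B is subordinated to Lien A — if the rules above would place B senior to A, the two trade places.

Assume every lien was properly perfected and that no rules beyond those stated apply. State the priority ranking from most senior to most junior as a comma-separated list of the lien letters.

C, D, A, B, F, E

Effective dates after the stated exceptions: C is treated as recorded 2014-02-05, the work-commencement date; D was recorded 26 days after the deed, outside the 15-day window, so it keeps its recording date.
Ordering by effective date: C (2014-02-05), D (2014-04-15), B (2014-10-09), A (2015-01-27), F (2015-03-05), E (2017-01-06).
B would otherwise be senior to A, so under the subordination agreement B and A exchange positions.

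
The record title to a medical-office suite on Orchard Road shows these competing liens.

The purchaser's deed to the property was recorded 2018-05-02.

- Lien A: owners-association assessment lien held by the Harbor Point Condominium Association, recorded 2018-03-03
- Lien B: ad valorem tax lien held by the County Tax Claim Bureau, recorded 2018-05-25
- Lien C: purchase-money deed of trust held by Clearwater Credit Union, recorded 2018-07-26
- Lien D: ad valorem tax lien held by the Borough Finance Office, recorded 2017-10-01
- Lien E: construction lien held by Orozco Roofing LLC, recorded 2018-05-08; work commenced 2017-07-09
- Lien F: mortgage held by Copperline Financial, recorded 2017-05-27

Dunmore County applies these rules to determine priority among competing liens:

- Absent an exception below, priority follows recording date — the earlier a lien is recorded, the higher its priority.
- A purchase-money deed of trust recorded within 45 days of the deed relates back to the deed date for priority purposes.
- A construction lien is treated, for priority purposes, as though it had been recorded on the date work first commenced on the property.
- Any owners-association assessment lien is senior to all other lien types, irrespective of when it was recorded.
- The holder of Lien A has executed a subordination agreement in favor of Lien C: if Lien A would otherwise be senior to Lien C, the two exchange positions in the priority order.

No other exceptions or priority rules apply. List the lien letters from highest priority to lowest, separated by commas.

C, F, E, D, B, A

First, effective dates: C was recorded 85 days after the deed — beyond 45 days — so no relation-back applies; E is treated as recorded 2017-07-09, the work-commencement date.
A is an owners-association assessment lien and takes priority over every other lien.
Ordering the rest by effective date: F (2017-05-27), E (2017-07-09), D (2017-10-01), B (2018-05-25), C (2018-07-26).
A is senior to C before the subordination, so the two trade places.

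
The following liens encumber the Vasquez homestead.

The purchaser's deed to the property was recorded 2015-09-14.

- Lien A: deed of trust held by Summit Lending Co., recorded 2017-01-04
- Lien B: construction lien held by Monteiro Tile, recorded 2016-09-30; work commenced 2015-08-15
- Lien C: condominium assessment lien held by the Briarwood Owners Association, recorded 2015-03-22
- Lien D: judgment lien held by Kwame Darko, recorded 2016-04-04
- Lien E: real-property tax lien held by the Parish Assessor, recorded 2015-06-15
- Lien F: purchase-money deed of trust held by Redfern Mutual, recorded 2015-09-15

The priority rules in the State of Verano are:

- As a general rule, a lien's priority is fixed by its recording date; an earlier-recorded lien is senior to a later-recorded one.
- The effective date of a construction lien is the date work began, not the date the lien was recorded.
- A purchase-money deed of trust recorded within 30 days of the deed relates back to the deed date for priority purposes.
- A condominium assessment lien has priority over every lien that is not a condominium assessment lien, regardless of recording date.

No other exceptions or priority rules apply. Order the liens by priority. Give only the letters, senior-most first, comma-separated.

Effective dates: B is treated as recorded 2015-08-15, the work-commencement date; F was recorded within the 30-day window, so its effective date is the deed date 2015-09-14.
C is a condominium assessment lien and takes priority over every other lien.
The other liens, earliest effective date first: E (2015-06-15), B (2015-08-15), F (2015-09-14), D (2016-04-04), A (2017-01-04).

C, E, B, F, D, A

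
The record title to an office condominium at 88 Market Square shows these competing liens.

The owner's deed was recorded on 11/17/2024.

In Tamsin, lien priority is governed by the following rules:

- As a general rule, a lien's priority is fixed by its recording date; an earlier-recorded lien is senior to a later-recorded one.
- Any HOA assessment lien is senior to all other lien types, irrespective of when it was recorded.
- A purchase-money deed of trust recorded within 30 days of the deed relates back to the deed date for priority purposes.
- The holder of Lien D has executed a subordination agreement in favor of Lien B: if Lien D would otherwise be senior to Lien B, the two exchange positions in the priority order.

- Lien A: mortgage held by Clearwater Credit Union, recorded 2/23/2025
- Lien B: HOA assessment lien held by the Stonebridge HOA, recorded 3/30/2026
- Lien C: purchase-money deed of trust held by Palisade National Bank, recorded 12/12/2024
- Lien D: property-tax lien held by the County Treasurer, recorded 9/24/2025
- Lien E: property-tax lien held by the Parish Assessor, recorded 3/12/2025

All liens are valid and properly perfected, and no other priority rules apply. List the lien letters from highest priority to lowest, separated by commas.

B, C, A, E, D

First, effective dates: C relates back to the deed date 11/17/2024.
As an HOA assessment lien, B is senior to every other lien.
The other liens, earliest effective date first: C (11/17/2024), A (2/23/2025), E (3/12/2025), D (9/24/2025).
D is already junior to B, so the subordination agreement changes nothing.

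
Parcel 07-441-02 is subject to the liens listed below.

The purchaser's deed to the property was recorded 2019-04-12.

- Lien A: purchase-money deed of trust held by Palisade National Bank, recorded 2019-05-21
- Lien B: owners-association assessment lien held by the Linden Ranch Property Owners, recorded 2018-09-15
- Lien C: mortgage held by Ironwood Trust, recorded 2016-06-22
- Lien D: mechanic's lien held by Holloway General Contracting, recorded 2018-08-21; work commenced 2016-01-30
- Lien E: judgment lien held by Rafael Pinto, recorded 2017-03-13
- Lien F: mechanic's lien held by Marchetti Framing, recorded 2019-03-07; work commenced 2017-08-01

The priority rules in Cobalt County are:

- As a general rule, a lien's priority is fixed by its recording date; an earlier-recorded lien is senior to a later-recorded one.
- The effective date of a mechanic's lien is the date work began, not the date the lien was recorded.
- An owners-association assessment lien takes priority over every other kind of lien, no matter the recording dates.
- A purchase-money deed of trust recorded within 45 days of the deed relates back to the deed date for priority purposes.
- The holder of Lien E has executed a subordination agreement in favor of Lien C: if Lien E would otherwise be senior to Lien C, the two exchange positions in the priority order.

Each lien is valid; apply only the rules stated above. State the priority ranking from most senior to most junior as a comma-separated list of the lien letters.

Effective dates after the stated exceptions: A relates back to the deed date 2019-04-12; D's effective date is 2016-01-30, when work began; F is treated as recorded 2017-08-01, the work-commencement date.
B is an owners-association assessment lien, so it outranks all other liens regardless of date.
Ordering the rest by effective date: D (2016-01-30), C (2016-06-22), E (2017-03-13), F (2017-08-01), A (2019-04-12).
E already ranks below C; the subordination has no effect.

B, D, C, E, F, A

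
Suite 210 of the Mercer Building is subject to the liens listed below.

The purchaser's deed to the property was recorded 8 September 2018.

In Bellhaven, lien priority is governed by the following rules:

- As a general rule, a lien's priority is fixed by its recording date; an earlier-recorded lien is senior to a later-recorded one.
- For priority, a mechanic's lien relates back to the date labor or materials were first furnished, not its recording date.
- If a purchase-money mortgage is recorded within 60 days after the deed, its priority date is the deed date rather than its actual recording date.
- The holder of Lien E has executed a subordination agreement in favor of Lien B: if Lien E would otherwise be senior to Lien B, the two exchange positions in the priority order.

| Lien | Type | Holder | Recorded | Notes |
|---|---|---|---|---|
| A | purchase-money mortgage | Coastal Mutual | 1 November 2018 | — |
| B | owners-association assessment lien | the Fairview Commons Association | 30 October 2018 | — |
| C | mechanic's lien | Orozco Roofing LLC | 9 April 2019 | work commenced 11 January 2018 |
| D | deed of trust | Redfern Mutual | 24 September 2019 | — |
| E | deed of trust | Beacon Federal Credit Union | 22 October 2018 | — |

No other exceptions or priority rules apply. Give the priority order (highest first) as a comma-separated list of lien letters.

Effective dates after the stated exceptions: A's effective date is the deed date, 8 September 2018; C's effective date is 11 January 2018, when work began.
Sorted by effective date: C (11 January 2018), A (8 September 2018), E (22 October 2018), B (30 October 2018), D (24 September 2019).
E would otherwise be senior to B, so under the subordination agreement E and B exchange positions.

C, A, B, E, D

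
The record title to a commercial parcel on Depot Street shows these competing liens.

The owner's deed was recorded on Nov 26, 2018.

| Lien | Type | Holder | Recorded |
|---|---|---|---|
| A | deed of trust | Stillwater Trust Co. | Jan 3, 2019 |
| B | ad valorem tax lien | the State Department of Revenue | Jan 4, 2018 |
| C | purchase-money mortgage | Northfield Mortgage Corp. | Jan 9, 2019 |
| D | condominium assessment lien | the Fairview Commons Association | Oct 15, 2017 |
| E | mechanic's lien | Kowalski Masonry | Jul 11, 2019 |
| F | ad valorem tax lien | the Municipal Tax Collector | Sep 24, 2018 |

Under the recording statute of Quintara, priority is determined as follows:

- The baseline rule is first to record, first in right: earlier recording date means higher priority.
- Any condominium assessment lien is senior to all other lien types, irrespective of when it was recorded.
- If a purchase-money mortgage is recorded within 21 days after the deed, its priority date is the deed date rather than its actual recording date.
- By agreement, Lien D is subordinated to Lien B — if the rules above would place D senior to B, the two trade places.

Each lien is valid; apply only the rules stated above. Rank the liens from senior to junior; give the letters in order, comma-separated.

Effective dates after the stated exceptions: C missed the 21-day window (44 days after the deed), so its recording date stands.
D is a condominium assessment lien and takes priority over every other lien.
Among the remaining liens, by effective date: B (Jan 4, 2018), F (Sep 24, 2018), A (Jan 3, 2019), C (Jan 9, 2019), E (Jul 11, 2019).
The subordination applies — D was senior to B — so D and B swap.

B, D, F, A, C, E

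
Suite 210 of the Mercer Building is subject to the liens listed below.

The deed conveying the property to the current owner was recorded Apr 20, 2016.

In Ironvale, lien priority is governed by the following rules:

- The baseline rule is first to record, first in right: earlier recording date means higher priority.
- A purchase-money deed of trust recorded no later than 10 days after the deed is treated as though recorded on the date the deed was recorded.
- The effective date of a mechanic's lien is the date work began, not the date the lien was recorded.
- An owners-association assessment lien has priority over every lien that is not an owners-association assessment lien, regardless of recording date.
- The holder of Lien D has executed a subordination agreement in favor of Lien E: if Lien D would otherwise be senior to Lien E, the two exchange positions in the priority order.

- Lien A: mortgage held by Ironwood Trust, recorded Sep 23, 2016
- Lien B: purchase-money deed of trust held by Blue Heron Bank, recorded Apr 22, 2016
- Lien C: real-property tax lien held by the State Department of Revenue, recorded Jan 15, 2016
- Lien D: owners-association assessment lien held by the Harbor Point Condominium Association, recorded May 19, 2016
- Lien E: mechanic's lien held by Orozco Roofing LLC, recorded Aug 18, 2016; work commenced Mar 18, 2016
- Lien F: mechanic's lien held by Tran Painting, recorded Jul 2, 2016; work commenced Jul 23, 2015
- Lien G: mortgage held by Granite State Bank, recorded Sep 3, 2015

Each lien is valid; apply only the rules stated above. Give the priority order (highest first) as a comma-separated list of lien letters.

Effective dates: B was recorded within the 10-day window, so its effective date is the deed date Apr 20, 2016; E is treated as recorded Mar 18, 2016, the work-commencement date; F relates back to Jul 23, 2015 (work commenced).
D is an owners-association assessment lien and takes priority over every other lien.
Among the remaining liens, by effective date: F (Jul 23, 2015), G (Sep 3, 2015), C (Jan 15, 2016), E (Mar 18, 2016), B (Apr 20, 2016), A (Sep 23, 2016).
D is senior to E before the subordination, so the two trade places.

E, F, G, C, D, B, A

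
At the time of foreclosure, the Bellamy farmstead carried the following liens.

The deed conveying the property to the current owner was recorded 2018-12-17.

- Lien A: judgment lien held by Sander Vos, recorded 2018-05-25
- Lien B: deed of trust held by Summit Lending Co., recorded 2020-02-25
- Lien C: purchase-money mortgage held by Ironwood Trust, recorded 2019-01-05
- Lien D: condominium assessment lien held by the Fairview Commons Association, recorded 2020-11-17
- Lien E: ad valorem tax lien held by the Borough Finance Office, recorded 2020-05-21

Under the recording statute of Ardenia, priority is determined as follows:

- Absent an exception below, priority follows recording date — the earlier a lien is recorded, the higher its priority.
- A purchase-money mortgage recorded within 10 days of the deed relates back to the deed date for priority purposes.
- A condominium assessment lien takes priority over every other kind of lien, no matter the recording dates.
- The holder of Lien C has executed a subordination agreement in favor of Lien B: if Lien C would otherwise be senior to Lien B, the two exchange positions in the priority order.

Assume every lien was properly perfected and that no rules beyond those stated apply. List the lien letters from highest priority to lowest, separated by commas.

Adjusting effective dates: C was recorded 19 days after the deed — beyond 10 days — so no relation-back applies.
D is a condominium assessment lien, so it outranks all other liens regardless of date.
The other liens, earliest effective date first: A (2018-05-25), C (2019-01-05), B (2020-02-25), E (2020-05-21).
The subordination applies — C was senior to B — so C and B swap.

D, A, B, C, E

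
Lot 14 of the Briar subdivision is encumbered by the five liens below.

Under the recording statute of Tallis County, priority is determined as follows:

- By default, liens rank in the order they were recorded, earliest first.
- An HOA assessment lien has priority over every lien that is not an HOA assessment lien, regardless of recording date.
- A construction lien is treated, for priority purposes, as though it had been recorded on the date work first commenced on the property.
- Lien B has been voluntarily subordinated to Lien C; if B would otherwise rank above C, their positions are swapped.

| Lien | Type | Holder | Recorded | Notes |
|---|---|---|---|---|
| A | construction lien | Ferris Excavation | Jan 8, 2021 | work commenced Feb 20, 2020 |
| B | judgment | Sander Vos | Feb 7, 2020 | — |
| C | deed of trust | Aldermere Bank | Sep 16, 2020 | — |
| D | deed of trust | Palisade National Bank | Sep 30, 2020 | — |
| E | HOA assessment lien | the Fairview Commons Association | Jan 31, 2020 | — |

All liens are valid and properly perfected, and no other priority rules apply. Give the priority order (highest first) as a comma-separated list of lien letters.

Effective dates: A relates back to Feb 20, 2020 (work commenced).
E is an HOA assessment lien and takes priority over every other lien.
Among the remaining liens, by effective date: B (Feb 7, 2020), A (Feb 20, 2020), C (Sep 16, 2020), D (Sep 30, 2020).
B would otherwise be senior to C, so under the subordination agreement B and C exchange positions.

E, C, A, B, D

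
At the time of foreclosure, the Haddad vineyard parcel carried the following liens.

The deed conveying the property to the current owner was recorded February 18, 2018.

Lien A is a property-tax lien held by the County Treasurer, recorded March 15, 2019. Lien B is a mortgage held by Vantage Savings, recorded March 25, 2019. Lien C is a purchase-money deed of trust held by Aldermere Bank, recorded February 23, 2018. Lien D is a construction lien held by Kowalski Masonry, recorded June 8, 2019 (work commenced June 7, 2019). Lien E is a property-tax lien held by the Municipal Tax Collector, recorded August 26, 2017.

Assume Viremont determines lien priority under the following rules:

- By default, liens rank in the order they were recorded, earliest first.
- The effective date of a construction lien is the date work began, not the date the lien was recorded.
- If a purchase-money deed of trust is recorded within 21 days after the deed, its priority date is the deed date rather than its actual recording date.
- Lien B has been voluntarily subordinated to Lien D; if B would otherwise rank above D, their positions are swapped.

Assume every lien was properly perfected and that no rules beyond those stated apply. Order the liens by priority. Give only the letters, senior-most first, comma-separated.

E, C, A, D, B

Effective dates: C relates back to the deed date February 18, 2018; D relates back to June 7, 2019 (work commenced).
By effective date: E (August 26, 2017), C (February 18, 2018), A (March 15, 2019), B (March 25, 2019), D (June 7, 2019).
B would otherwise be senior to D, so under the subordination agreement B and D exchange positions.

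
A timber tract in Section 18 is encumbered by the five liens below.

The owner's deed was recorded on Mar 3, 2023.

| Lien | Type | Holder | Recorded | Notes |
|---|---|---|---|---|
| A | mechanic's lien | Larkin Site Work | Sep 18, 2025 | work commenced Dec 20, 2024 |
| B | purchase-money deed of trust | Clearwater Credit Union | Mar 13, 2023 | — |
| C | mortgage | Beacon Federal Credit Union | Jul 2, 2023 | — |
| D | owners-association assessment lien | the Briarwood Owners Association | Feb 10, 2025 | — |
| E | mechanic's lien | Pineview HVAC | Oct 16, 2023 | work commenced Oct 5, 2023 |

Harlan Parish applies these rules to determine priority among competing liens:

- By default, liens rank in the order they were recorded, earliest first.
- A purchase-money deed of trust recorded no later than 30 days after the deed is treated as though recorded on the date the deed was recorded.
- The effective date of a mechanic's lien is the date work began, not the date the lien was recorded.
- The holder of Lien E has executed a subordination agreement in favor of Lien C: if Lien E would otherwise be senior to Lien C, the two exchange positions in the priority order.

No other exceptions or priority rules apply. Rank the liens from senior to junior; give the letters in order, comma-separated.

Effective dates after the stated exceptions: A is treated as recorded Dec 20, 2024, the work-commencement date; B was recorded within the 30-day window, so its effective date is the deed date Mar 3, 2023; E's effective date is Oct 5, 2023, when work began.
Sorted by effective date: B (Mar 3, 2023), C (Jul 2, 2023), E (Oct 5, 2023), A (Dec 20, 2024), D (Feb 10, 2025).
E already ranks below C; the subordination has no effect.

B, C, E, A, D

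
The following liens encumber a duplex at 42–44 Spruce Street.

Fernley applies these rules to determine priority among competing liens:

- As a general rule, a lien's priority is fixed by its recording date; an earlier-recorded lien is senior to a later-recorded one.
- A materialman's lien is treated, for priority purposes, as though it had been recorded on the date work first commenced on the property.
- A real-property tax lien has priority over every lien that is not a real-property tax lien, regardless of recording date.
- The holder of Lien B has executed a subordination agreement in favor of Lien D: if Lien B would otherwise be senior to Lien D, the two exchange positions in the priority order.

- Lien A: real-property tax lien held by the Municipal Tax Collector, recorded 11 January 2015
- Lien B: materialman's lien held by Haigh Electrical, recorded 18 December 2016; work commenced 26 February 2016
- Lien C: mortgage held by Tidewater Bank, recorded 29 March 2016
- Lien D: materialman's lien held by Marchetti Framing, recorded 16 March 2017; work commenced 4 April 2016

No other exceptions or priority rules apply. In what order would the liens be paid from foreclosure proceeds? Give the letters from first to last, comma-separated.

Effective dates after the stated exceptions: B is treated as recorded 26 February 2016, the work-commencement date; D relates back to 4 April 2016 (work commenced).
A is a real-property tax lien and takes priority over every other lien.
Among the remaining liens, by effective date: B (26 February 2016), C (29 March 2016), D (4 April 2016).
Because B would otherwise rank above D, the subordination swaps them.

A, D, C, B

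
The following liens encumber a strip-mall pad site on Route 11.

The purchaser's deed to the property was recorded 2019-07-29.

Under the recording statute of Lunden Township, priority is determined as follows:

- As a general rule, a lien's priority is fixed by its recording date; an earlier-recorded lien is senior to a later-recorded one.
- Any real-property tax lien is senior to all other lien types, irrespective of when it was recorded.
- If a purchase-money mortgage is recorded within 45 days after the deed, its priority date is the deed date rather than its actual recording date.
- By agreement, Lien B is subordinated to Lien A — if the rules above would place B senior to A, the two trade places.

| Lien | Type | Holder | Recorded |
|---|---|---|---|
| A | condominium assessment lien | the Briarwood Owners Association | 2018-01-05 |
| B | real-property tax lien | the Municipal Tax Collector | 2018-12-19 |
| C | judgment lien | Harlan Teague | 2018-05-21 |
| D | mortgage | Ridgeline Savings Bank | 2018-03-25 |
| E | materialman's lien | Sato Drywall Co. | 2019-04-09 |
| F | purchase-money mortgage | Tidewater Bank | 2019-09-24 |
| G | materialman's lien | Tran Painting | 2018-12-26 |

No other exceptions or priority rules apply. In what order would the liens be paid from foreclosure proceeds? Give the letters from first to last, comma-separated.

A, B, D, C, G, E, F

First, effective dates: F was recorded 57 days after the deed, outside the 45-day window, so it keeps its recording date.
B, as a real-property tax lien, has superpriority and ranks first.
Ordering the rest by effective date: A (2018-01-05), D (2018-03-25), C (2018-05-21), G (2018-12-26), E (2019-04-09), F (2019-09-24).
B would otherwise be senior to A, so under the subordination agreement B and A exchange positions.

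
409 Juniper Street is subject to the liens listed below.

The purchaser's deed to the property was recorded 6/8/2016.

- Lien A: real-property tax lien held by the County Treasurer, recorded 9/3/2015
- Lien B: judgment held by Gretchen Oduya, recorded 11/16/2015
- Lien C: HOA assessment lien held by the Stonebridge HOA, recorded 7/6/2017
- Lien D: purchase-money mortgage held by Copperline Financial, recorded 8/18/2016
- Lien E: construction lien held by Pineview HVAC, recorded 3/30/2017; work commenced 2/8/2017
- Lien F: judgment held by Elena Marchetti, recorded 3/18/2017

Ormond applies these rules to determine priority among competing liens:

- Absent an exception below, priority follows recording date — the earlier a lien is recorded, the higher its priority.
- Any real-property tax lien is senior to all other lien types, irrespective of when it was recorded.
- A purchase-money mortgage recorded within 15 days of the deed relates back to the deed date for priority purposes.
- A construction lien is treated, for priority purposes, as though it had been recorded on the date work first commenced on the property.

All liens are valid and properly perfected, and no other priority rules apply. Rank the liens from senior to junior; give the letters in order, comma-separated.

Adjusting effective dates: D was recorded 71 days after the deed — beyond 15 days — so no relation-back applies; E is treated as recorded 2/8/2017, the work-commencement date.
As a real-property tax lien, A is senior to every other lien.
Remaining liens by effective date: B (11/16/2015), D (8/18/2016), E (2/8/2017), F (3/18/2017), C (7/6/2017).

A, B, D, E, F, C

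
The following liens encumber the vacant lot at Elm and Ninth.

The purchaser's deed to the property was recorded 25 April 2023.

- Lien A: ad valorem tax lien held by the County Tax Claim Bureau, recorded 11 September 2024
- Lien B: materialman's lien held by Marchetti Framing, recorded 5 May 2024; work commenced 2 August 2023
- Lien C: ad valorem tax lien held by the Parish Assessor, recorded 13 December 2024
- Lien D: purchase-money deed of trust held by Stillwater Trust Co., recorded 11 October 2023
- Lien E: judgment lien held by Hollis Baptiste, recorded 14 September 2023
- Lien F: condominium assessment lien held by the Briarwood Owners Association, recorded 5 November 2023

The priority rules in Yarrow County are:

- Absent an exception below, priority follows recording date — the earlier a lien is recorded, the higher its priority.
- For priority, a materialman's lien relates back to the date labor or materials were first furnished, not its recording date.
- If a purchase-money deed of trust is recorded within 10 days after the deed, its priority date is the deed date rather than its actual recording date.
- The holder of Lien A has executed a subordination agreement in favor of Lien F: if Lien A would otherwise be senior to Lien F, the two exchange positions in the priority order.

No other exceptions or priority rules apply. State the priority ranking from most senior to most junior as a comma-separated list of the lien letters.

First, effective dates: B's effective date is 2 August 2023, when work began; D was recorded 169 days after the deed — beyond 10 days — so no relation-back applies.
Ordering by effective date: B (2 August 2023), E (14 September 2023), D (11 October 2023), F (5 November 2023), A (11 September 2024), C (13 December 2024).
Since A is not senior to F, the subordination leaves the order unchanged.

B, E, D, F, A, C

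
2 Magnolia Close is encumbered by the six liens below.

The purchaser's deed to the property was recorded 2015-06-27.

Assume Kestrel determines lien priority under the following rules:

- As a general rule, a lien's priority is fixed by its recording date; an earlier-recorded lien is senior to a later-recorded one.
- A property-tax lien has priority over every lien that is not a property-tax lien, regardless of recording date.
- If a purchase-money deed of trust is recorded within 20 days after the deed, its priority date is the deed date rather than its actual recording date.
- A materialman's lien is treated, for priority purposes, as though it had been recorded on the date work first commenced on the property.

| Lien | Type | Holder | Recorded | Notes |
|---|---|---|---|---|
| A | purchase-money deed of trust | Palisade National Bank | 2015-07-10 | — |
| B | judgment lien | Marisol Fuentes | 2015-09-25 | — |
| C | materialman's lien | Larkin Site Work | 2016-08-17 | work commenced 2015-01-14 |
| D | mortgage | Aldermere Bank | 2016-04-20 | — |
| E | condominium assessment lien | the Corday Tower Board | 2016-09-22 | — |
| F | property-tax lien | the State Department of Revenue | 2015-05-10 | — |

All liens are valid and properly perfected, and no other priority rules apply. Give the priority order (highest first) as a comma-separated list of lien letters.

Effective dates: A's effective date is the deed date, 2015-06-27; C relates back to 2015-01-14 (work commenced).
As a property-tax lien, F is senior to every other lien.
Among the remaining liens, by effective date: C (2015-01-14), A (2015-06-27), B (2015-09-25), D (2016-04-20), E (2016-09-22).

F, C, A, B, D, E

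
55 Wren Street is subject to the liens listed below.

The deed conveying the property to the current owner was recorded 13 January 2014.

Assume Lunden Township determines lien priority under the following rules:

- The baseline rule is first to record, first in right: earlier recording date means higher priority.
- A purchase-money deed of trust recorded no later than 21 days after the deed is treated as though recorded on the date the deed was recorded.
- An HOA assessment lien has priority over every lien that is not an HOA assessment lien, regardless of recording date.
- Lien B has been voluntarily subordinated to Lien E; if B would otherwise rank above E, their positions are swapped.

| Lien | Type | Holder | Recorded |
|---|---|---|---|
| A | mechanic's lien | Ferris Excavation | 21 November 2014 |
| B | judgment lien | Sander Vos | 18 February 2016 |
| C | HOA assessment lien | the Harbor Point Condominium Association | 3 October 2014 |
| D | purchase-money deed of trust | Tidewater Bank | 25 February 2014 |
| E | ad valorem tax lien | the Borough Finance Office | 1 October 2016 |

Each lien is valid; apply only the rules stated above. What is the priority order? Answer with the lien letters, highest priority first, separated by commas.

C, D, A, E, B

Adjusting effective dates: D missed the 21-day window (43 days after the deed), so its recording date stands.
C is an HOA assessment lien and takes priority over every other lien.
Among the remaining liens, by effective date: D (25 February 2014), A (21 November 2014), B (18 February 2016), E (1 October 2016).
Because B would otherwise rank above E, the subordination swaps them.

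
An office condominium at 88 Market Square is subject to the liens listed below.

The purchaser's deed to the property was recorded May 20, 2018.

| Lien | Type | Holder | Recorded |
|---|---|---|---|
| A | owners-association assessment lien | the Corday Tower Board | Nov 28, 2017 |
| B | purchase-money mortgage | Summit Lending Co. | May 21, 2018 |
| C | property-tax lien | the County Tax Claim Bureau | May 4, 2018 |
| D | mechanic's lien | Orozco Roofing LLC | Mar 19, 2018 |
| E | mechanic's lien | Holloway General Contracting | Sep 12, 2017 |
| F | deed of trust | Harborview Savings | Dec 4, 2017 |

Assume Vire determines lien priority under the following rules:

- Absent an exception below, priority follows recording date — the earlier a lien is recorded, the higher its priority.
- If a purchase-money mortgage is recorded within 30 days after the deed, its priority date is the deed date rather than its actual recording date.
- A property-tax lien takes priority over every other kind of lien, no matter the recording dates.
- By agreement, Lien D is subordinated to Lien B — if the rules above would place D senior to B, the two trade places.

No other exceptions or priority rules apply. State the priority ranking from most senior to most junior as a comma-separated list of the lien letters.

C, E, A, F, B, D

First, effective dates: B was recorded within the 30-day window, so its effective date is the deed date May 20, 2018.
C is a property-tax lien, so it outranks all other liens regardless of date.
Ordering the rest by effective date: E (Sep 12, 2017), A (Nov 28, 2017), F (Dec 4, 2017), D (Mar 19, 2018), B (May 20, 2018).
D is senior to B before the subordination, so the two trade places.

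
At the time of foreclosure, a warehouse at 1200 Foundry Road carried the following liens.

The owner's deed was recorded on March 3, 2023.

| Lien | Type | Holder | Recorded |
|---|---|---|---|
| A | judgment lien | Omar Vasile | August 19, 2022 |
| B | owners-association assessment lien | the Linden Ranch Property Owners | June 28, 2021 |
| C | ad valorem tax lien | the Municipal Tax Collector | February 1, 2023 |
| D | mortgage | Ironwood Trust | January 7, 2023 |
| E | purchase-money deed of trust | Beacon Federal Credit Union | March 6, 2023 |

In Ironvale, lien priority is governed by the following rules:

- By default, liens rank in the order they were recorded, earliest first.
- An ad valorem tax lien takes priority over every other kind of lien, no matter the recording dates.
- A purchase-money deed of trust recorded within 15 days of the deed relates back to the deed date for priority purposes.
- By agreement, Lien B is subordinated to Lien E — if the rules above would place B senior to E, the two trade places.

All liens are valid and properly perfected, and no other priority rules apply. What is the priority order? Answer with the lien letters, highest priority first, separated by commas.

C, E, A, D, B

Effective dates after the stated exceptions: E relates back to the deed date March 3, 2023.
C, as an ad valorem tax lien, has superpriority and ranks first.
Ordering the rest by effective date: B (June 28, 2021), A (August 19, 2022), D (January 7, 2023), E (March 3, 2023).
Because B would otherwise rank above E, the subordination swaps them.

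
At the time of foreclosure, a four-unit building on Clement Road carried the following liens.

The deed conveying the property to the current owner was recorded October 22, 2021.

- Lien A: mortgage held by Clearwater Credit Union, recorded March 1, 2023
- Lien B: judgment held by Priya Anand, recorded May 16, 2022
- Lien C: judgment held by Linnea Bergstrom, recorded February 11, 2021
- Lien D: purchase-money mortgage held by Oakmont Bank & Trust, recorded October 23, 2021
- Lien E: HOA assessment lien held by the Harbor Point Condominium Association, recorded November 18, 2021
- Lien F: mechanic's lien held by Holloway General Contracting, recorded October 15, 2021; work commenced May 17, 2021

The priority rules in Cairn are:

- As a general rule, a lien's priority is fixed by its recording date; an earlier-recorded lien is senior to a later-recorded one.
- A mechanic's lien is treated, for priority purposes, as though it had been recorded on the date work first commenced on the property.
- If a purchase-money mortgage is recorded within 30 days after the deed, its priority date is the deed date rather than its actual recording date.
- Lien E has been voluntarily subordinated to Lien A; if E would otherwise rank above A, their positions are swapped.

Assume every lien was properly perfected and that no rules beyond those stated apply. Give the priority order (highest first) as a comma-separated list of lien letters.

C, F, D, A, B, E

Effective dates after the stated exceptions: D was recorded within the 30-day window, so its effective date is the deed date October 22, 2021; F is treated as recorded May 17, 2021, the work-commencement date.
By effective date, earliest first: C (February 11, 2021), F (May 17, 2021), D (October 22, 2021), E (November 18, 2021), B (May 16, 2022), A (March 1, 2023).
The subordination applies — E was senior to A — so E and A swap.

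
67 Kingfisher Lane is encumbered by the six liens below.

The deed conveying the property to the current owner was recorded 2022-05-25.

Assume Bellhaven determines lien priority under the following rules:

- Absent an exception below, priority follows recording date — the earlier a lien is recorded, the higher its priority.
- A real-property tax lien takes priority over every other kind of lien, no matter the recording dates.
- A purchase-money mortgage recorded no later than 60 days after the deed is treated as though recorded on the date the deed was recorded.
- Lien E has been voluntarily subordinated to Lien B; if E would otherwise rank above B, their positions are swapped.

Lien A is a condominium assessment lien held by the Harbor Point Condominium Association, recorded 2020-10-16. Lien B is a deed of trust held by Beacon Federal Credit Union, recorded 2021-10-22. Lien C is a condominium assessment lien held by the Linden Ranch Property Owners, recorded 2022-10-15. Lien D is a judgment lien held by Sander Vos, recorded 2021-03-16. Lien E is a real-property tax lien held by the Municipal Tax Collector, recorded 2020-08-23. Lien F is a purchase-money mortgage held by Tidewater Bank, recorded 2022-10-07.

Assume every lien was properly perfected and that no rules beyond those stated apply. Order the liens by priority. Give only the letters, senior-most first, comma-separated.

First, effective dates: F missed the 60-day window (135 days after the deed), so its recording date stands.
E is a real-property tax lien, so it outranks all other liens regardless of date.
Among the remaining liens, by effective date: A (2020-10-16), D (2021-03-16), B (2021-10-22), F (2022-10-07), C (2022-10-15).
Because E would otherwise rank above B, the subordination swaps them.

B, A, D, E, F, C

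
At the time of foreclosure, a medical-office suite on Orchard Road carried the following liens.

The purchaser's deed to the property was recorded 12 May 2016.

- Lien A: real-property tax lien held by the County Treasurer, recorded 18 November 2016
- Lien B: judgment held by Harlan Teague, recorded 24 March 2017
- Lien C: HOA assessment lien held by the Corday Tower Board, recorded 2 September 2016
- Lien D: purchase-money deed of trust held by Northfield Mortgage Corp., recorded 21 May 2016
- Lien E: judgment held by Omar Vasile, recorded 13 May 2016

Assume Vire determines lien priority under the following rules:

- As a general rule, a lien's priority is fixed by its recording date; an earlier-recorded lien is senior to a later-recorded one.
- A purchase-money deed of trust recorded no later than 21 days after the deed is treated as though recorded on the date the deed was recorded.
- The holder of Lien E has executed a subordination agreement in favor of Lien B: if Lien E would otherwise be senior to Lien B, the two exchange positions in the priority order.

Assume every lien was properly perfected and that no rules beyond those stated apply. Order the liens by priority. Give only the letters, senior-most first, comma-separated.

Adjusting effective dates: D was recorded within the 21-day window, so its effective date is the deed date 12 May 2016.
By effective date: D (12 May 2016), E (13 May 2016), C (2 September 2016), A (18 November 2016), B (24 March 2017).
E is senior to B before the subordination, so the two trade places.

D, B, C, A, E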